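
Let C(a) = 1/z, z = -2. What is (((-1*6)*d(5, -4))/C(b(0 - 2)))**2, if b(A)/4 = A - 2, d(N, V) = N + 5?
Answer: 14400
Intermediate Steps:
d(N, V) = 5 + N
b(A) = -8 + 4*A (b(A) = 4*(A - 2) = 4*(-2 + A) = -8 + 4*A)
C(a) = -1/2 (C(a) = 1/(-2) = -1/2)
(((-1*6)*d(5, -4))/C(b(0 - 2)))**2 = (((-1*6)*(5 + 5))/(-1/2))**2 = (-6*10*(-2))**2 = (-60*(-2))**2 = 120**2 = 14400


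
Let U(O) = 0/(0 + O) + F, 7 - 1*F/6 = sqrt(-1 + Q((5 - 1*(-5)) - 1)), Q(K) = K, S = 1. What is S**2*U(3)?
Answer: 42 - 12*sqrt(2) ≈ 25.029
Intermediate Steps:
F = 42 - 12*sqrt(2) (F = 42 - 6*sqrt(-1 + ((5 - 1*(-5)) - 1)) = 42 - 6*sqrt(-1 + ((5 + 5) - 1)) = 42 - 6*sqrt(-1 + (10 - 1)) = 42 - 6*sqrt(-1 + 9) = 42 - 12*sqrt(2) ≈ 25.029)
U(O) = 42 - 12*sqrt(2) (U(O) = 0/(0 + O) + (42 - 12*sqrt(2)) = 0/O + (42 - 12*sqrt(2)) = 0 + (42 - 12*sqrt(2)) = 42 - 12*sqrt(2))
S**2*U(3) = 1**2*(42 - 12*sqrt(2)) = 1*(42 - 12*sqrt(2)) = 42 - 12*sqrt(2)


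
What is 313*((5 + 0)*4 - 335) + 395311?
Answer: 296716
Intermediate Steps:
313*((5 + 0)*4 - 335) + 395311 = 313*(5*4 - 335) + 395311 = 313*(20 - 335) + 395311 = 313*(-315) + 395311 = -98595 + 395311 = 296716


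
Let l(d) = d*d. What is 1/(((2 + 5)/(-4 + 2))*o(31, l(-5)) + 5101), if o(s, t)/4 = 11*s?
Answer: 1/327 ≈ 0.0030581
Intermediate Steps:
l(d) = d²
o(s, t) = 44*s (o(s, t) = 4*(11*s) = 44*s)
1/(((2 + 5)/(-4 + 2))*o(31, l(-5)) + 5101) = 1/(((2 + 5)/(-4 + 2))*(44*31) + 5101) = 1/((7/(-2))*1364 + 5101) = 1/((7*(-½))*1364 + 5101) = 1/(-7/2*1364 + 5101) = 1/(-4774 + 5101) = 1/327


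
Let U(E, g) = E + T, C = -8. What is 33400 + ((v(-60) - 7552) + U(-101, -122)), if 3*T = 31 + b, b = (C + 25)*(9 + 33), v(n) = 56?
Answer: 78154/3 ≈ 26051.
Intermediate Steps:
b = 714 (b = (-8 + 25)*(9 + 33) = 17*42 = 714)
T = 745/3 (T = (31 + 714)/3 = (⅓)*745 = 745/3 ≈ 248.33)
U(E, g) = 745/3 + E (U(E, g) = E + 745/3 = 745/3 + E)
33400 + ((v(-60) - 7552) + U(-101, -122)) = 33400 + ((56 - 7552) + (745/3 - 101)) = 33400 + (-7496 + 442/3) = 33400 - 22046/3 = 78154/3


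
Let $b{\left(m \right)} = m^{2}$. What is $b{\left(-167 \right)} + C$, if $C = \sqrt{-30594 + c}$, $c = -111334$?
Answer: $27889 + 2 i \sqrt{35482} \approx 27889.0 + 376.73 i$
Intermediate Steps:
$C = 2 i \sqrt{35482}$ ($C = \sqrt{-30594 - 111334} = \sqrt{-141928} = 2 i \sqrt{35482} \approx 376.73 i$)
$b{\left(-167 \right)} + C = \left(-167\right)^{2} + 2 i \sqrt{35482} = 27889 + 2 i \sqrt{35482}$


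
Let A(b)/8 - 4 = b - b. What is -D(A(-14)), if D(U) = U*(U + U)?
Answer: -2048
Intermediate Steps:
A(b) = 32 (A(b) = 32 + 8*(b - b) = 32 + 8*0 = 32 + 0 = 32)
D(U) = 2*U² (D(U) = U*(2*U) = 2*U²)
-D(A(-14)) = -2*32² = -2*1024 = -1*2048 = -2048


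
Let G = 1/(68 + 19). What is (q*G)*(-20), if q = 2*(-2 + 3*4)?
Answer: -400/87 ≈ -4.5977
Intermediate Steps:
q = 20 (q = 2*(-2 + 12) = 2*10 = 20)
G = 1/87 ≈ 0.011494
(q*G)*(-20) = (20*(1/87))*(-20) = (20/87)*(-20) = -400/87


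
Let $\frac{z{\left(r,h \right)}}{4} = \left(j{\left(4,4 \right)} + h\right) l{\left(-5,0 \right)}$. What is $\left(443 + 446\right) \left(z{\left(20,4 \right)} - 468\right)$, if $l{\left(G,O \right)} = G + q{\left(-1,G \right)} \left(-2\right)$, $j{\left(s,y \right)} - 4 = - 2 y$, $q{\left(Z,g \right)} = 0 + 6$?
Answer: $-416052$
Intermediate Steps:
$q{\left(Z,g \right)} = 6$
$j{\left(s,y \right)} = 4 - 2 y$
$l{\left(G,O \right)} = -12 + G$ ($l{\left(G,O \right)} = G + 6 \left(-2\right) = G - 12 = -12 + G$)
$z{\left(r,h \right)} = 272 - 68 h$ ($z{\left(r,h \right)} = 4 \left(\left(4 - 8\right) + h\right) \left(-12 - 5\right) = 4 \left(\left(4 - 8\right) + h\right) \left(-17\right) = 4 \left(-4 + h\right) \left(-17\right) = 4 \left(68 - 17 h\right) = 272 - 68 h$)
$\left(443 + 446\right) \left(z{\left(20,4 \right)} - 468\right) = \left(443 + 446\right) \left(\left(272 - 272\right) - 468\right) = 889 \left(\left(272 - 272\right) - 468\right) = 889 \left(0 - 468\right) = 889 \left(-468\right) = -416052$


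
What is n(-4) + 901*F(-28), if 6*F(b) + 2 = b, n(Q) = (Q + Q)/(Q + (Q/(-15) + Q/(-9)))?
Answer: -166595/37 ≈ -4502.6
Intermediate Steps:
n(Q) = 90/37 (n(Q) = (2*Q)/(Q + (Q*(-1/15) + Q*(-⅑))) = (2*Q)/(Q + (-Q/15 - Q/9)) = (2*Q)/(Q - 8*Q/45) = (2*Q)/((37*Q/45)) = (2*Q)*(45/(37*Q)) = 90/37)
F(b) = -⅓ + b/6
n(-4) + 901*F(-28) = 90/37 + 901*(-⅓ + (⅙)*(-28)) = 90/37 + 901*(-⅓ - 14/3) = 90/37 + 901*(-5) = 90/37 - 4505 = -166595/37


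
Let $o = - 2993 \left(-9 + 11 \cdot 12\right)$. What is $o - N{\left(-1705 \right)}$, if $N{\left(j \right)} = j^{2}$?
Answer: $-3275164$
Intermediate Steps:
$o = -368139$ ($o = - 2993 \left(-9 + 132\right) = \left(-2993\right) 123 = -368139$)
$o - N{\left(-1705 \right)} = -368139 - \left(-1705\right)^{2} = -368139 - 2907025 = -3275164$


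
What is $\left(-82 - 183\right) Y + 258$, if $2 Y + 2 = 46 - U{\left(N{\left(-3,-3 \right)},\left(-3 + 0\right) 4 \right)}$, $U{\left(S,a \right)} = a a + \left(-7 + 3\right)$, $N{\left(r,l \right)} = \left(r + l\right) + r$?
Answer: $12978$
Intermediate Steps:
$N{\left(r,l \right)} = l + 2 r$ ($N{\left(r,l \right)} = \left(l + r\right) + r = l + 2 r$)
$U{\left(S,a \right)} = -4 + a^{2}$ ($U{\left(S,a \right)} = a^{2} - 4 = -4 + a^{2}$)
$Y = -48$ ($Y = -1 + \frac{46 - \left(-4 + \left(\left(-3 + 0\right) 4\right)^{2}\right)}{2} = -1 + \frac{46 - \left(-4 + \left(\left(-3\right) 4\right)^{2}\right)}{2} = -1 + \frac{46 - \left(-4 + \left(-12\right)^{2}\right)}{2} = -1 + \frac{46 - \left(-4 + 144\right)}{2} = -1 + \frac{46 - 140}{2} = -1 + \frac{1}{2} \left(-94\right) = -1 - 47 = -48$)
$\left(-82 - 183\right) Y + 258 = \left(-82 - 183\right) \left(-48\right) + 258 = \left(-265\right) \left(-48\right) + 258 = 12720 + 258 = 12978$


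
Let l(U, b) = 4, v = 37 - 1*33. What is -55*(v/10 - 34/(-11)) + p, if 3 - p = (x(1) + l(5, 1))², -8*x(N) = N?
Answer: -13057/64 ≈ -204.02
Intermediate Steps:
v = 4 (v = 37 - 33 = 4)
x(N) = -N/8
p = -769/64 (p = 3 - (-⅛*1 + 4)² = 3 - (-⅛ + 4)² = 3 - (31/8)² = 3 - 1*961/64 = 3 - 961/64 = -769/64 ≈ -12.016)
-55*(v/10 - 34/(-11)) + p = -55*(4/10 - 34/(-11)) - 769/64 = -55*(4*(⅒) - 34*(-1/11)) - 769/64 = -55*(⅖ + 34/11) - 769/64 = -55*192/55 - 769/64 = -192 - 769/64 = -13057/64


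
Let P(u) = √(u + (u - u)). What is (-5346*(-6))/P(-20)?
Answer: -16038*I*√5/5 ≈ -7172.4*I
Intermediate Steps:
P(u) = √u (P(u) = √(u + 0) = √u)
(-5346*(-6))/P(-20) = (-5346*(-6))/(√(-20)) = 32076/((2*I*√5)) = 32076*(-I*√5/10) = -16038*I*√5/5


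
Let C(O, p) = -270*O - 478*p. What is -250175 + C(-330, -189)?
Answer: -70733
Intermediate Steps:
C(O, p) = -478*p - 270*O
-250175 + C(-330, -189) = -250175 + (-478*(-189) - 270*(-330)) = -250175 + (90342 + 89100) = -250175 + 179442 = -70733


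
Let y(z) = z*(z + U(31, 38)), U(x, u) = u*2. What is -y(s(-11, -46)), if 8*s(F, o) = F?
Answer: 6567/64 ≈ 102.61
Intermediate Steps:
s(F, o) = F/8
U(x, u) = 2*u
y(z) = z*(76 + z) (y(z) = z*(z + 2*38) = z*(z + 76) = z*(76 + z))
-y(s(-11, -46)) = -(⅛)*(-11)*(76 + (⅛)*(-11)) = -(-11)*(76 - 11/8)/8 = -(-11)*597/(8*8) = -1*(-6567/64) = 6567/64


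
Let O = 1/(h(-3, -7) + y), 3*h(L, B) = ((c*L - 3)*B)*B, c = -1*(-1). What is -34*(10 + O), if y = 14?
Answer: -14263/42 ≈ -339.60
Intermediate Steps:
c = 1
h(L, B) = B²*(-3 + L)/3 (h(L, B) = (((1*L - 3)*B)*B)/3 = (((L - 3)*B)*B)/3 = (((-3 + L)*B)*B)/3 = ((B*(-3 + L))*B)/3 = (B²*(-3 + L))/3 = B²*(-3 + L)/3)
O = -1/84 (O = 1/((⅓)*(-7)²*(-3 - 3) + 14) = 1/((⅓)*49*(-6) + 14) = 1/(-98 + 14) = 1/(-84) = -1/84 ≈ -0.011905)
-34*(10 + O) = -34*(10 - 1/84) = -34*839/84 = -14263/42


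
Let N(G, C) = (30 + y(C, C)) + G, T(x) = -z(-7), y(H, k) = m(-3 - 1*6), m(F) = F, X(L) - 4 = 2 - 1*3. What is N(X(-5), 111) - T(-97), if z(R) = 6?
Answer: 30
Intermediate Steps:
X(L) = 3 (X(L) = 4 + (2 - 1*3) = 4 + (2 - 3) = 4 - 1 = 3)
y(H, k) = -9 (y(H, k) = -3 - 1*6 = -3 - 6 = -9)
T(x) = -6 (T(x) = -1*6 = -6)
N(G, C) = 21 + G (N(G, C) = (30 - 9) + G = 21 + G)
N(X(-5), 111) - T(-97) = (21 + 3) - 1*(-6) = 24 + 6 = 30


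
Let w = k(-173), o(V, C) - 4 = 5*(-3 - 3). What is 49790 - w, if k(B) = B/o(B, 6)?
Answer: 1294367/26 ≈ 49783.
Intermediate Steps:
o(V, C) = -26 (o(V, C) = 4 + 5*(-3 - 3) = 4 + 5*(-6) = 4 - 30 = -26)
k(B) = -B/26 (k(B) = B/(-26) = B*(-1/26) = -B/26)
w = 173/26 (w = -1/26*(-173) = 173/26 ≈ 6.6538)
49790 - w = 49790 - 1*173/26 = 49790 - 173/26 = 1294367/26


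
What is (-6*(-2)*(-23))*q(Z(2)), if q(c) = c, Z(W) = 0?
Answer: 0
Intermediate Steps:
(-6*(-2)*(-23))*q(Z(2)) = (-6*(-2)*(-23))*0 = (12*(-23))*0 = -276*0 = 0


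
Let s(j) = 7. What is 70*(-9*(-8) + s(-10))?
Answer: 5530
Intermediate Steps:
70*(-9*(-8) + s(-10)) = 70*(-9*(-8) + 7) = 70*(72 + 7) = 70*79 = 5530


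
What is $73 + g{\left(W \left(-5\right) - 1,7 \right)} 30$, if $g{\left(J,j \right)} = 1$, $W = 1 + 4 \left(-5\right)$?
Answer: $103$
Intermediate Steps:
$W = -19$ ($W = 1 - 20 = -19$)
$73 + g{\left(W \left(-5\right) - 1,7 \right)} 30 = 73 + 1 \cdot 30 = 73 + 30 = 103$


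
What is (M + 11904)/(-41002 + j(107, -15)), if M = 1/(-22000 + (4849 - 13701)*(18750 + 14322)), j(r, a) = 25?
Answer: -3485197694975/11997055271088 ≈ -0.29050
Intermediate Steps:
M = -1/292775344 (M = 1/(-22000 - 8852*33072) = 1/(-22000 - 292753344) = 1/(-292775344) = -1/292775344 ≈ -3.4156e-9)
(M + 11904)/(-41002 + j(107, -15)) = (-1/292775344 + 11904)/(-41002 + 25) = (3485197694975/292775344)/(-40977) = (3485197694975/292775344)*(-1/40977) = -3485197694975/11997055271088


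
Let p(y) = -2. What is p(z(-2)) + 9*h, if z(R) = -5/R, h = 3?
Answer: 25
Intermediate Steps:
p(z(-2)) + 9*h = -2 + 9*3 = -2 + 27 = 25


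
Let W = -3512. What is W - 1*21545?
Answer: -25057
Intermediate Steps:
W - 1*21545 = -3512 - 1*21545 = -3512 - 21545 = -25057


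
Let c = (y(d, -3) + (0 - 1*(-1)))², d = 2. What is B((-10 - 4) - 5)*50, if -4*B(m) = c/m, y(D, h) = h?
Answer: 50/19 ≈ 2.6316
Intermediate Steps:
c = 4 (c = (-3 + (0 - 1*(-1)))² = (-3 + (0 + 1))² = (-3 + 1)² = (-2)² = 4)
B(m) = -1/m
B((-10 - 4) - 5)*50 = -1/((-10 - 4) - 5)*50 = -1/(-14 - 5)*50 = -1/(-19)*50 = -1*(-1/19)*50 = (1/19)*50 = 50/19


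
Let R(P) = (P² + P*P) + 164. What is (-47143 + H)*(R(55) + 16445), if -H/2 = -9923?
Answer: -618522723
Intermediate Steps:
H = 19846 (H = -2*(-9923) = 19846)
R(P) = 164 + 2*P² (R(P) = (P² + P²) + 164 = 2*P² + 164 = 164 + 2*P²)
(-47143 + H)*(R(55) + 16445) = (-47143 + 19846)*((164 + 2*55²) + 16445) = -27297*((164 + 2*3025) + 16445) = -27297*((164 + 6050) + 16445) = -27297*(6214 + 16445) = -27297*22659 = -618522723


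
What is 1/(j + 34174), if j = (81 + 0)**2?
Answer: 1/40735 ≈ 2.4549e-5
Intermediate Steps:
j = 6561 (j = 81**2 = 6561)
1/(j + 34174) = 1/(6561 + 34174) = 1/40735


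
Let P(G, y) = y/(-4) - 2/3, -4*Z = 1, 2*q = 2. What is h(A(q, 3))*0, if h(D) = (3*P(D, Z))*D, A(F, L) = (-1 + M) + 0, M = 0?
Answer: 0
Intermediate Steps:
q = 1 (q = (½)*2 = 1)
Z = -¼ (Z = -¼*1 = -¼ ≈ -0.25000)
P(G, y) = -⅔ - y/4 (P(G, y) = y*(-¼) - 2*⅓ = -y/4 - ⅔ = -⅔ - y/4)
A(F, L) = -1 (A(F, L) = (-1 + 0) + 0 = -1 + 0 = -1)
h(D) = -29*D/16 (h(D) = (3*(-⅔ - ¼*(-¼)))*D = (3*(-⅔ + 1/16))*D = (3*(-29/48))*D = -29*D/16)
h(A(q, 3))*0 = -29/16*(-1)*0 = (29/16)*0 = 0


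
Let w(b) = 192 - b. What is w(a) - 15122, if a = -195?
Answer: -14735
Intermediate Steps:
w(a) - 15122 = (192 - 1*(-195)) - 15122 = (192 + 195) - 15122 = 387 - 15122 = -14735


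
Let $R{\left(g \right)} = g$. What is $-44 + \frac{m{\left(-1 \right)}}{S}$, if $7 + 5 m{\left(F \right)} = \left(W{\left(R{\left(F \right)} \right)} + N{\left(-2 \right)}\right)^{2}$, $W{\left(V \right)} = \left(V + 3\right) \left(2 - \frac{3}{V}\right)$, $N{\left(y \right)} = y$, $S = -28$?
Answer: $- \frac{6217}{140} \approx -44.407$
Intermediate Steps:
$W{\left(V \right)} = \left(2 - \frac{3}{V}\right) \left(3 + V\right)$ ($W{\left(V \right)} = \left(3 + V\right) \left(2 - \frac{3}{V}\right) = \left(2 - \frac{3}{V}\right) \left(3 + V\right)$)
$m{\left(F \right)} = - \frac{7}{5} + \frac{\left(1 - \frac{9}{F} + 2 F\right)^{2}}{5}$ ($m{\left(F \right)} = - \frac{7}{5} + \frac{\left(\left(3 - \frac{9}{F} + 2 F\right) - 2\right)^{2}}{5} = - \frac{7}{5} + \frac{\left(1 - \frac{9}{F} + 2 F\right)^{2}}{5}$)
$-44 + \frac{m{\left(-1 \right)}}{S} = -44 + \frac{- \frac{7}{5} + \frac{\left(-9 - 1 + 2 \left(-1\right)^{2}\right)^{2}}{5 \cdot 1}}{-28} = -44 - \frac{- \frac{7}{5} + \frac{1}{5} \cdot 1 \left(-9 - 1 + 2 \cdot 1\right)^{2}}{28} = -44 - \frac{- \frac{7}{5} + \frac{1}{5} \cdot 1 \left(-9 - 1 + 2\right)^{2}}{28} = -44 - \frac{- \frac{7}{5} + \frac{1}{5} \cdot 1 \left(-8\right)^{2}}{28} = -44 - \frac{- \frac{7}{5} + \frac{1}{5} \cdot 1 \cdot 64}{28} = -44 - \frac{- \frac{7}{5} + \frac{64}{5}}{28} = -44 - \frac{57}{140} = - \frac{6217}{140}$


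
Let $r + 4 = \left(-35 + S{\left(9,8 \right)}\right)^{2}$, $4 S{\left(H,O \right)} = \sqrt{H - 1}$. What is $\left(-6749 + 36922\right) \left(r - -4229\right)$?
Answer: $\frac{328915873}{2} - 1056055 \sqrt{2} \approx 1.6296 \cdot 10^{8}$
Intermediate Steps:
$S{\left(H,O \right)} = \frac{\sqrt{-1 + H}}{4}$ ($S{\left(H,O \right)} = \frac{\sqrt{H - 1}}{4} = \frac{\sqrt{-1 + H}}{4}$)
$r = -4 + \left(-35 + \frac{\sqrt{2}}{2}\right)^{2}$ ($r = -4 + \left(-35 + \frac{\sqrt{-1 + 9}}{4}\right)^{2} = -4 + \left(-35 + \frac{\sqrt{8}}{4}\right)^{2} = -4 + \left(-35 + \frac{2 \sqrt{2}}{4}\right)^{2} = -4 + \left(-35 + \frac{\sqrt{2}}{2}\right)^{2} \approx 1172.0$)
$\left(-6749 + 36922\right) \left(r - -4229\right) = \left(-6749 + 36922\right) \left(\left(\frac{2443}{2} - 35 \sqrt{2}\right) - -4229\right) = 30173 \left(\left(\frac{2443}{2} - 35 \sqrt{2}\right) + \left(-27 + 4256\right)\right) = 30173 \left(\left(\frac{2443}{2} - 35 \sqrt{2}\right) + 4229\right) = 30173 \left(\frac{10901}{2} - 35 \sqrt{2}\right) = \frac{328915873}{2} - 1056055 \sqrt{2}$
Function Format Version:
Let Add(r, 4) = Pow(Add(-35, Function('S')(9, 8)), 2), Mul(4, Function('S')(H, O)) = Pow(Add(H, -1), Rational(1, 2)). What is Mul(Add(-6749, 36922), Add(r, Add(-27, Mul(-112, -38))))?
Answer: Add(Rational(328915873, 2), Mul(-1056055, Pow(2, Rational(1, 2)))) ≈ 1.6296e+8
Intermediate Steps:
Function('S')(H, O) = Mul(Rational(1, 4), Pow(Add(-1, H), Rational(1, 2))) (Function('S')(H, O) = Mul(Rational(1, 4), Pow(Add(H, -1), Rational(1, 2))) = Mul(Rational(1, 4), Pow(Add(-1, H), Rational(1, 2))))
r = Add(-4, Pow(Add(-35, Mul(Rational(1, 2), Pow(2, Rational(1, 2)))), 2)) (r = Add(-4, Pow(Add(-35, Mul(Rational(1, 4), Pow(Add(-1, 9), Rational(1, 2)))), 2)) = Add(-4, Pow(Add(-35, Mul(Rational(1, 4), Pow(8, Rational(1, 2)))), 2)) = Add(-4, Pow(Add(-35, Mul(Rational(1, 4), Mul(2, Pow(2, Rational(1, 2))))), 2)) = Add(-4, Pow(Add(-35, Mul(Rational(1, 2), Pow(2, Rational(1, 2)))), 2)) ≈ 1172.0)
Mul(Add(-6749, 36922), Add(r, Add(-27, Mul(-112, -38)))) = Mul(Add(-6749, 36922), Add(Add(Rational(2443, 2), Mul(-35, Pow(2, Rational(1, 2)))), Add(-27, Mul(-112, -38)))) = Mul(30173, Add(Add(Rational(2443, 2), Mul(-35, Pow(2, Rational(1, 2)))), Add(-27, 4256))) = Mul(30173, Add(Add(Rational(2443, 2), Mul(-35, Pow(2, Rational(1, 2)))), 4229)) = Mul(30173, Add(Rational(10901, 2), Mul(-35, Pow(2, Rational(1, 2))))) = Add(Rational(328915873, 2), Mul(-1056055, Pow(2, Rational(1, 2))))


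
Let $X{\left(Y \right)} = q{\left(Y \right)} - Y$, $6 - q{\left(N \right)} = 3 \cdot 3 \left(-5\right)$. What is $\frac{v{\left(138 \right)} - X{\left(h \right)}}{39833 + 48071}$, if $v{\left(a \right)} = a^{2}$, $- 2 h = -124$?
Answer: $\frac{19055}{87904} \approx 0.21677$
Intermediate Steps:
$h = 62$ ($h = \left(- \frac{1}{2}\right) \left(-124\right) = 62$)
$q{\left(N \right)} = 51$ ($q{\left(N \right)} = 6 - 3 \cdot 3 \left(-5\right) = 6 - 9 \left(-5\right) = 6 - -45 = 6 + 45 = 51$)
$X{\left(Y \right)} = 51 - Y$
$\frac{v{\left(138 \right)} - X{\left(h \right)}}{39833 + 48071} = \frac{138^{2} - \left(51 - 62\right)}{39833 + 48071} = \frac{19044 - \left(51 - 62\right)}{87904} = \left(19044 - -11\right) \frac{1}{87904} = \left(19044 + 11\right) \frac{1}{87904} = 19055 \cdot \frac{1}{87904} = \frac{19055}{87904}$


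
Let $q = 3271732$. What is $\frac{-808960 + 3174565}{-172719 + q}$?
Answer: $\frac{2365605}{3099013} \approx 0.76334$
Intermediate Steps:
$\frac{-808960 + 3174565}{-172719 + q} = \frac{-808960 + 3174565}{-172719 + 3271732} = \frac{2365605}{3099013}$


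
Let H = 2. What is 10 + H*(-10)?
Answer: -10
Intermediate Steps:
10 + H*(-10) = 10 + 2*(-10) = 10 - 20 = -10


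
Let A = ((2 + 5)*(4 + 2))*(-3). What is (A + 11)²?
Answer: 13225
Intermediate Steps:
A = -126 (A = (7*6)*(-3) = 42*(-3) = -126)
(A + 11)² = (-126 + 11)² = (-115)² = 13225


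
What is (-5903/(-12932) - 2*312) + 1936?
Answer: 16972687/12932 ≈ 1312.5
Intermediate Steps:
(-5903/(-12932) - 2*312) + 1936 = (-5903*(-1/12932) - 624) + 1936 = (5903/12932 - 624) + 1936 = -8063665/12932 + 1936 = 16972687/12932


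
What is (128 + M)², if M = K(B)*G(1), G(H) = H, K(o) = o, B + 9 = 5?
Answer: 15376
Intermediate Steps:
B = -4 (B = -9 + 5 = -4)
M = -4 (M = -4*1 = -4)
(128 + M)² = (128 - 4)² = 124² = 15376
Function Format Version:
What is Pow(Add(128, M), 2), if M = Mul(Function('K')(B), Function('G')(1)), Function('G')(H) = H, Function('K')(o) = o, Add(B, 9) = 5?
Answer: 15376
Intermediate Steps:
B = -4 (B = Add(-9, 5) = -4)
M = -4 (M = Mul(-4, 1) = -4)
Pow(Add(128, M), 2) = Pow(Add(128, -4), 2) = Pow(124, 2) = 15376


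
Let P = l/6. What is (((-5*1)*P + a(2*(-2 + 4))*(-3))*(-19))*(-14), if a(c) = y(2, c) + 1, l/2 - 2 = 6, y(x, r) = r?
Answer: -22610/3 ≈ -7536.7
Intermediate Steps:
l = 16 (l = 4 + 2*6 = 4 + 12 = 16)
P = 8/3 (P = 16/6 = 16*(⅙) = 8/3 ≈ 2.6667)
a(c) = 1 + c (a(c) = c + 1 = 1 + c)
(((-5*1)*P + a(2*(-2 + 4))*(-3))*(-19))*(-14) = ((-5*1*(8/3) + (1 + 2*(-2 + 4))*(-3))*(-19))*(-14) = ((-5*8/3 + (1 + 2*2)*(-3))*(-19))*(-14) = ((-40/3 + (1 + 4)*(-3))*(-19))*(-14) = ((-40/3 + 5*(-3))*(-19))*(-14) = ((-40/3 - 15)*(-19))*(-14) = -85/3*(-19)*(-14) = (1615/3)*(-14) = -22610/3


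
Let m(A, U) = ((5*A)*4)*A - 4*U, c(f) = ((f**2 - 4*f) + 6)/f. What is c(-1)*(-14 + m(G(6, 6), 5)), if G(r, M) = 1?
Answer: 154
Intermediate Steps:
c(f) = (6 + f**2 - 4*f)/f
m(A, U) = -4*U + 20*A**2 (m(A, U) = (20*A)*A - 4*U = 20*A**2 - 4*U = -4*U + 20*A**2)
c(-1)*(-14 + m(G(6, 6), 5)) = (-4 - 1 + 6/(-1))*(-14 + (-4*5 + 20*1**2)) = (-4 - 1 + 6*(-1))*(-14 + (-20 + 20*1)) = (-4 - 1 - 6)*(-14 + (-20 + 20)) = -11*(-14 + 0) = -11*(-14) = 154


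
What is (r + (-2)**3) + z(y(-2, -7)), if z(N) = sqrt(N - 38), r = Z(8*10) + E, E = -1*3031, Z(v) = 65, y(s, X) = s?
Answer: -2974 + 2*I*sqrt(10) ≈ -2974.0 + 6.3246*I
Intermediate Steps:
E = -3031
r = -2966 (r = 65 - 3031 = -2966)
z(N) = sqrt(-38 + N)
(r + (-2)**3) + z(y(-2, -7)) = (-2966 + (-2)**3) + sqrt(-38 - 2) = (-2966 - 8) + sqrt(-40) = -2974 + 2*I*sqrt(10)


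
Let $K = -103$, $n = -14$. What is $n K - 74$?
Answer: $1368$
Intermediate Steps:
$n K - 74 = \left(-14\right) \left(-103\right) - 74 = 1442 - 74 = 1368$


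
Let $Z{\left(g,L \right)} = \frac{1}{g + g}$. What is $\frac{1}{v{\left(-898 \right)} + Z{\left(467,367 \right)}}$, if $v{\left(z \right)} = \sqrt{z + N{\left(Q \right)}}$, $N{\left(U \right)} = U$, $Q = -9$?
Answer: $\frac{934}{791226893} - \frac{872356 i \sqrt{907}}{791226893} \approx 1.1804 \cdot 10^{-6} - 0.033204 i$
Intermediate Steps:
$Z{\left(g,L \right)} = \frac{1}{2 g}$
$v{\left(z \right)} = \sqrt{-9 + z}$ ($v{\left(z \right)} = \sqrt{z - 9} = \sqrt{-9 + z}$)
$\frac{1}{v{\left(-898 \right)} + Z{\left(467,367 \right)}} = \frac{1}{\sqrt{-9 - 898} + \frac{1}{2 \cdot 467}} = \frac{1}{\sqrt{-907} + \frac{1}{2} \cdot \frac{1}{467}} = \frac{1}{i \sqrt{907} + \frac{1}{934}} = \frac{1}{\frac{1}{934} + i \sqrt{907}}$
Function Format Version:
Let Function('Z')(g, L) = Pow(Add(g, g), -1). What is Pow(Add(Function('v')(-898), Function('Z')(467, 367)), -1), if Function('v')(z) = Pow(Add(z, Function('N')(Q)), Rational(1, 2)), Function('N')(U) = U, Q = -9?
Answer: Add(Rational(934, 791226893), Mul(Rational(-872356, 791226893), I, Pow(907, Rational(1, 2)))) ≈ Add(1.1804e-6, Mul(-0.033204, I))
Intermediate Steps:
Function('Z')(g, L) = Mul(Rational(1, 2), Pow(g, -1)) (Function('Z')(g, L) = Pow(Mul(2, g), -1) = Mul(Rational(1, 2), Pow(g, -1)))
Function('v')(z) = Pow(Add(-9, z), Rational(1, 2)) (Function('v')(z) = Pow(Add(z, -9), Rational(1, 2)) = Pow(Add(-9, z), Rational(1, 2)))
Pow(Add(Function('v')(-898), Function('Z')(467, 367)), -1) = Pow(Add(Pow(Add(-9, -898), Rational(1, 2)), Mul(Rational(1, 2), Pow(467, -1))), -1) = Pow(Add(Pow(-907, Rational(1, 2)), Mul(Rational(1, 2), Rational(1, 467))), -1) = Pow(Add(Mul(I, Pow(907, Rational(1, 2))), Rational(1, 934)), -1) = Pow(Add(Rational(1, 934), Mul(I, Pow(907, Rational(1, 2)))), -1)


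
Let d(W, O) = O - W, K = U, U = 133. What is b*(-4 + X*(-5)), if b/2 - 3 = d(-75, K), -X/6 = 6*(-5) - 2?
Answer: -406808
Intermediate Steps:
K = 133
X = 192 (X = -6*(6*(-5) - 2) = -6*(-30 - 2) = -6*(-32) = 192)
b = 422 (b = 6 + 2*(133 - 1*(-75)) = 6 + 2*(133 + 75) = 6 + 2*208 = 6 + 416 = 422)
b*(-4 + X*(-5)) = 422*(-4 + 192*(-5)) = 422*(-4 - 960) = 422*(-964) = -406808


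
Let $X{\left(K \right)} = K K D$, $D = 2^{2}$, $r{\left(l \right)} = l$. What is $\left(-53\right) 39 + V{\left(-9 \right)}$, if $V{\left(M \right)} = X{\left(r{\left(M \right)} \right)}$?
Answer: $-1743$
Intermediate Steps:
$D = 4$
$X{\left(K \right)} = 4 K^{2}$ ($X{\left(K \right)} = K K 4 = K^{2} \cdot 4 = 4 K^{2}$)
$V{\left(M \right)} = 4 M^{2}$
$\left(-53\right) 39 + V{\left(-9 \right)} = \left(-53\right) 39 + 4 \left(-9\right)^{2} = -2067 + 4 \cdot 81 = -2067 + 324 = -1743$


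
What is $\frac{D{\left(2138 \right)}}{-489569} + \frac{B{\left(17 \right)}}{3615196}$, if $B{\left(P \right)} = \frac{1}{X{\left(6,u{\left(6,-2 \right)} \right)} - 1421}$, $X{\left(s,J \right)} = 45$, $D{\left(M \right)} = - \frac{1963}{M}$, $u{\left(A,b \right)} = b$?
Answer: $\frac{4881957917363}{2603405973238934656} \approx 1.8752 \cdot 10^{-6}$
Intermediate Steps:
$B{\left(P \right)} = - \frac{1}{1376}$ ($B{\left(P \right)} = \frac{1}{45 - 1421} = \frac{1}{-1376} = - \frac{1}{1376}$)
$\frac{D{\left(2138 \right)}}{-489569} + \frac{B{\left(17 \right)}}{3615196} = \frac{\left(-1963\right) \frac{1}{2138}}{-489569} - \frac{1}{1376 \cdot 3615196} = \left(-1963\right) \frac{1}{2138} \left(- \frac{1}{489569}\right) - \frac{1}{4974509696} = \left(- \frac{1963}{2138}\right) \left(- \frac{1}{489569}\right) - \frac{1}{4974509696} = \frac{1963}{1046698522} - \frac{1}{4974509696} = \frac{4881957917363}{2603405973238934656}$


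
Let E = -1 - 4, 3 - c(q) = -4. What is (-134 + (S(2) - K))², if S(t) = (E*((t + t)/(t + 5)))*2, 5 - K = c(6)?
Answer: 929296/49 ≈ 18965.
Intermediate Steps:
c(q) = 7 (c(q) = 3 - 1*(-4) = 3 + 4 = 7)
K = -2 (K = 5 - 1*7 = 5 - 7 = -2)
E = -5
S(t) = -20*t/(5 + t) (S(t) = -5*(t + t)/(t + 5)*2 = -5*2*t/(5 + t)*2 = -10*t/(5 + t)*2 = -20*t/(5 + t))
(-134 + (S(2) - K))² = (-134 + (-20*2/(5 + 2) - 1*(-2)))² = (-134 + (-20*2/7 + 2))² = (-134 + (-20*2*⅐ + 2))² = (-134 + (-40/7 + 2))² = (-134 - 26/7)² = (-964/7)² = 929296/49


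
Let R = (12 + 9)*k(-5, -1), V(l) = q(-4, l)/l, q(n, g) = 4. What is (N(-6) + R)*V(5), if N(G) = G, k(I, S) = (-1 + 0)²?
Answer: 12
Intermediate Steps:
k(I, S) = 1 (k(I, S) = (-1)² = 1)
V(l) = 4/l
R = 21 (R = (12 + 9)*1 = 21*1 = 21)
(N(-6) + R)*V(5) = (-6 + 21)*(4/5) = 15*(4*(⅕)) = 15*(⅘) = 12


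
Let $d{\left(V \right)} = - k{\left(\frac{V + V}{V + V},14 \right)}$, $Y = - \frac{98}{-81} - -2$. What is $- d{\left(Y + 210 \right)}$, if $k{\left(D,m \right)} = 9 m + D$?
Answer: $127$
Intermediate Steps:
$Y = \frac{260}{81}$ ($Y = \left(-98\right) \left(- \frac{1}{81}\right) + 2 = \frac{98}{81} + 2 = \frac{260}{81} \approx 3.2099$)
$k{\left(D,m \right)} = D + 9 m$
$d{\left(V \right)} = -127$ ($d{\left(V \right)} = - (\frac{V + V}{V + V} + 9 \cdot 14) = - (\frac{2 V}{2 V} + 126) = - (2 V \frac{1}{2 V} + 126) = - (1 + 126) = \left(-1\right) 127 = -127$)
$- d{\left(Y + 210 \right)} = \left(-1\right) \left(-127\right) = 127$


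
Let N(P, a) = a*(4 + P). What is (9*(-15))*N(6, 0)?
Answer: 0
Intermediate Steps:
(9*(-15))*N(6, 0) = (9*(-15))*(0*(4 + 6)) = -0*10 = -135*0 = 0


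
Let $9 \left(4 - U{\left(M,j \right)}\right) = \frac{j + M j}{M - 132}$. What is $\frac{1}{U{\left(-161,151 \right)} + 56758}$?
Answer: $\frac{2637}{149657234} \approx 1.762 \cdot 10^{-5}$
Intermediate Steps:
$U{\left(M,j \right)} = 4 - \frac{j + M j}{9 \left(-132 + M\right)}$ ($U{\left(M,j \right)} = 4 - \frac{\left(j + M j\right) \frac{1}{M - 132}}{9} = 4 - \frac{\left(j + M j\right) \frac{1}{-132 + M}}{9} = 4 - \frac{\frac{1}{-132 + M} \left(j + M j\right)}{9} = 4 - \frac{j + M j}{9 \left(-132 + M\right)}$)
$\frac{1}{U{\left(-161,151 \right)} + 56758} = \frac{1}{\frac{-4752 - 151 + 36 \left(-161\right) - \left(-161\right) 151}{9 \left(-132 - 161\right)} + 56758} = \frac{1}{\frac{-4752 - 151 - 5796 + 24311}{9 \left(-293\right)} + 56758} = \frac{1}{\frac{1}{9} \left(- \frac{1}{293}\right) 13612 + 56758} = \frac{1}{- \frac{13612}{2637} + 56758} = \frac{1}{\frac{149657234}{2637}} = \frac{2637}{149657234}$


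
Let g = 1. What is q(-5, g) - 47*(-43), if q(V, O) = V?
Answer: 2016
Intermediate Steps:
q(-5, g) - 47*(-43) = -5 - 47*(-43) = -5 + 2021 = 2016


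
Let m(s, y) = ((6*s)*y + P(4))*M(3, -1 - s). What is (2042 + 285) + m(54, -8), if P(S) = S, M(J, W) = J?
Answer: -5437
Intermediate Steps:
m(s, y) = 12 + 18*s*y (m(s, y) = ((6*s)*y + 4)*3 = (6*s*y + 4)*3 = (4 + 6*s*y)*3 = 12 + 18*s*y)
(2042 + 285) + m(54, -8) = (2042 + 285) + (12 + 18*54*(-8)) = 2327 + (12 - 7776) = 2327 - 7764 = -5437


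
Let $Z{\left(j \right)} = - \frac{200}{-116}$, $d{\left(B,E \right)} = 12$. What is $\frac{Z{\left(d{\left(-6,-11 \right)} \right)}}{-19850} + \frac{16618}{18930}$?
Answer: $\frac{95652052}{108970545} \approx 0.87778$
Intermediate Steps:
$Z{\left(j \right)} = \frac{50}{29}$ ($Z{\left(j \right)} = \left(-200\right) \left(- \frac{1}{116}\right) = \frac{50}{29}$)
$\frac{Z{\left(d{\left(-6,-11 \right)} \right)}}{-19850} + \frac{16618}{18930} = \frac{50}{29 \left(-19850\right)} + \frac{16618}{18930} = \frac{50}{29} \left(- \frac{1}{19850}\right) + 16618 \cdot \frac{1}{18930} = - \frac{1}{11513} + \frac{8309}{9465} = \frac{95652052}{108970545}$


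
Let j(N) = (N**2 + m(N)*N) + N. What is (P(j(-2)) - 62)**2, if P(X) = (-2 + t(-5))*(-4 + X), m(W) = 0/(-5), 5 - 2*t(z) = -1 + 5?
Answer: 3481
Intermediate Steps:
t(z) = 1/2 (t(z) = 5/2 - (-1 + 5)/2 = 5/2 - 1/2*4 = 5/2 - 2 = 1/2)
m(W) = 0 (m(W) = 0*(-1/5) = 0)
j(N) = N + N**2 (j(N) = (N**2 + 0*N) + N = (N**2 + 0) + N = N**2 + N = N + N**2)
P(X) = 6 - 3*X/2 (P(X) = (-2 + 1/2)*(-4 + X) = -3*(-4 + X)/2 = 6 - 3*X/2)
(P(j(-2)) - 62)**2 = ((6 - (-3)*(1 - 2)) - 62)**2 = ((6 - (-3)*(-1)) - 62)**2 = ((6 - 3/2*2) - 62)**2 = ((6 - 3) - 62)**2 = (3 - 62)**2 = (-59)**2 = 3481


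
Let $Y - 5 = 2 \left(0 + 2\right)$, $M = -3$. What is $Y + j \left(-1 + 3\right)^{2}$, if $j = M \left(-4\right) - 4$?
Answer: $41$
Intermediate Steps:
$j = 8$ ($j = \left(-3\right) \left(-4\right) - 4 = 12 - 4 = 8$)
$Y = 9$ ($Y = 5 + 2 \left(0 + 2\right) = 5 + 2 \cdot 2 = 5 + 4 = 9$)
$Y + j \left(-1 + 3\right)^{2} = 9 + 8 \left(-1 + 3\right)^{2} = 9 + 8 \cdot 2^{2} = 9 + 8 \cdot 4 = 9 + 32 = 41$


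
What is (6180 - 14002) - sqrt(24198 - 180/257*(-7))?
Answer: -7822 - sqrt(1598577522)/257 ≈ -7977.6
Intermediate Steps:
(6180 - 14002) - sqrt(24198 - 180/257*(-7)) = -7822 - sqrt(24198 - 180*1/257*(-7)) = -7822 - sqrt(24198 - 180/257*(-7)) = -7822 - sqrt(24198 + 1260/257) = -7822 - sqrt(6220146/257) = -7822 - sqrt(1598577522)/257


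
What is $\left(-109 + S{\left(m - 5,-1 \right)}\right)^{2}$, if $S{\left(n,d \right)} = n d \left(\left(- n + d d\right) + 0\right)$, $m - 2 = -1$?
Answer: $7921$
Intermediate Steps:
$m = 1$ ($m = 2 - 1 = 1$)
$S{\left(n,d \right)} = d n \left(d^{2} - n\right)$ ($S{\left(n,d \right)} = d n \left(\left(- n + d^{2}\right) + 0\right) = d n \left(\left(d^{2} - n\right) + 0\right) = d n \left(d^{2} - n\right)$)
$\left(-109 + S{\left(m - 5,-1 \right)}\right)^{2} = \left(-109 - \left(1 - 5\right) \left(\left(-1\right)^{2} - \left(1 - 5\right)\right)\right)^{2} = \left(-109 - - 4 \left(1 - -4\right)\right)^{2} = \left(-109 - - 4 \left(1 + 4\right)\right)^{2} = \left(-109 - \left(-4\right) 5\right)^{2} = \left(-109 + 20\right)^{2} = \left(-89\right)^{2} = 7921$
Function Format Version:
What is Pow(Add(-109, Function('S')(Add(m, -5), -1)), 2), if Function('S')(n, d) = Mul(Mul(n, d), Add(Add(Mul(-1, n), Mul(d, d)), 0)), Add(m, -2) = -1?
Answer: 7921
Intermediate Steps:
m = 1 (m = Add(2, -1) = 1)
Function('S')(n, d) = Mul(d, n, Add(Pow(d, 2), Mul(-1, n))) (Function('S')(n, d) = Mul(Mul(d, n), Add(Add(Mul(-1, n), Pow(d, 2)), 0)) = Mul(Mul(d, n), Add(Add(Pow(d, 2), Mul(-1, n)), 0)) = Mul(Mul(d, n), Add(Pow(d, 2), Mul(-1, n))) = Mul(d, n, Add(Pow(d, 2), Mul(-1, n))))
Pow(Add(-109, Function('S')(Add(m, -5), -1)), 2) = Pow(Add(-109, Mul(-1, Add(1, -5), Add(Pow(-1, 2), Mul(-1, Add(1, -5))))), 2) = Pow(Add(-109, Mul(-1, -4, Add(1, Mul(-1, -4)))), 2) = Pow(Add(-109, Mul(-1, -4, Add(1, 4))), 2) = Pow(Add(-109, Mul(-1, -4, 5)), 2) = Pow(Add(-109, 20), 2) = Pow(-89, 2) = 7921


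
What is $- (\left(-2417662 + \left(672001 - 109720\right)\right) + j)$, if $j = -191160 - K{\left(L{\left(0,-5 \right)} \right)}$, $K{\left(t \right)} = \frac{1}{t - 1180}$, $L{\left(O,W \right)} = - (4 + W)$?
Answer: $\frac{2412871838}{1179} \approx 2.0465 \cdot 10^{6}$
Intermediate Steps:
$L{\left(O,W \right)} = -4 - W$
$K{\left(t \right)} = \frac{1}{-1180 + t}$
$j = - \frac{225377639}{1179}$ ($j = -191160 - \frac{1}{-1180 - -1} = -191160 - \frac{1}{-1180 + \left(-4 + 5\right)} = -191160 - \frac{1}{-1180 + 1} = -191160 - \frac{1}{-1179} = -191160 - - \frac{1}{1179} = -191160 + \frac{1}{1179} = - \frac{225377639}{1179} \approx -1.9116 \cdot 10^{5}$)
$- (\left(-2417662 + \left(672001 - 109720\right)\right) + j) = - (\left(-2417662 + \left(672001 - 109720\right)\right) - \frac{225377639}{1179}) = - (\left(-2417662 + 562281\right) - \frac{225377639}{1179}) = - (-1855381 - \frac{225377639}{1179}) = \left(-1\right) \left(- \frac{2412871838}{1179}\right) = \frac{2412871838}{1179}$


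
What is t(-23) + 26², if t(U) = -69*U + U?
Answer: 2240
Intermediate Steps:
t(U) = -68*U
t(-23) + 26² = -68*(-23) + 26² = 1564 + 676 = 2240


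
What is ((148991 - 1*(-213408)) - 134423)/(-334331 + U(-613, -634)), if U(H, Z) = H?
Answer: -9499/13956 ≈ -0.68064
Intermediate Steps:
((148991 - 1*(-213408)) - 134423)/(-334331 + U(-613, -634)) = ((148991 - 1*(-213408)) - 134423)/(-334331 - 613) = ((148991 + 213408) - 134423)/(-334944) = (362399 - 134423)*(-1/334944) = 227976*(-1/334944) = -9499/13956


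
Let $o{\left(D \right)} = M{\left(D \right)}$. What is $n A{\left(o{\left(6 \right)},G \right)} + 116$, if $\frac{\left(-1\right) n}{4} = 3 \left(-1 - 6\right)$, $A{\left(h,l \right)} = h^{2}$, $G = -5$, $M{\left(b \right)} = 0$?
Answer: $116$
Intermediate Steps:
$o{\left(D \right)} = 0$
$n = 84$ ($n = - 4 \cdot 3 \left(-1 - 6\right) = - 4 \cdot 3 \left(-7\right) = \left(-4\right) \left(-21\right) = 84$)
$n A{\left(o{\left(6 \right)},G \right)} + 116 = 84 \cdot 0^{2} + 116 = 84 \cdot 0 + 116 = 0 + 116 = 116$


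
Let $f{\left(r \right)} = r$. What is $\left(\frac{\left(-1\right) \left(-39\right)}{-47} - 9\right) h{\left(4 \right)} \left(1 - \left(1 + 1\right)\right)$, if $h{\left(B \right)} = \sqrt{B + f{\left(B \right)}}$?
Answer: $\frac{924 \sqrt{2}}{47} \approx 27.803$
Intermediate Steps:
$h{\left(B \right)} = \sqrt{2} \sqrt{B}$ ($h{\left(B \right)} = \sqrt{B + B} = \sqrt{2 B} = \sqrt{2} \sqrt{B}$)
$\left(\frac{\left(-1\right) \left(-39\right)}{-47} - 9\right) h{\left(4 \right)} \left(1 - \left(1 + 1\right)\right) = \left(\frac{\left(-1\right) \left(-39\right)}{-47} - 9\right) \sqrt{2} \sqrt{4} \left(1 - \left(1 + 1\right)\right) = \left(39 \left(- \frac{1}{47}\right) - 9\right) \sqrt{2} \cdot 2 \left(1 - 2\right) = \left(- \frac{39}{47} - 9\right) 2 \sqrt{2} \left(1 - 2\right) = - \frac{462 \cdot 2 \sqrt{2} \left(1 - 2\right)}{47} = - \frac{462 \cdot 2 \sqrt{2} \left(-1\right)}{47} = - \frac{462 \left(- 2 \sqrt{2}\right)}{47} = \frac{924 \sqrt{2}}{47}$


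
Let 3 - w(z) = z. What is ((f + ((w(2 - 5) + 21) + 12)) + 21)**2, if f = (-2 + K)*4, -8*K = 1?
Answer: 10609/4 ≈ 2652.3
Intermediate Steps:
K = -1/8 (K = -1/8*1 = -1/8 ≈ -0.12500)
w(z) = 3 - z
f = -17/2 (f = (-2 - 1/8)*4 = -17/8*4 = -17/2 ≈ -8.5000)
((f + ((w(2 - 5) + 21) + 12)) + 21)**2 = ((-17/2 + (((3 - (2 - 5)) + 21) + 12)) + 21)**2 = ((-17/2 + (((3 - 1*(-3)) + 21) + 12)) + 21)**2 = ((-17/2 + (((3 + 3) + 21) + 12)) + 21)**2 = ((-17/2 + ((6 + 21) + 12)) + 21)**2 = ((-17/2 + (27 + 12)) + 21)**2 = ((-17/2 + 39) + 21)**2 = (61/2 + 21)**2 = (103/2)**2 = 10609/4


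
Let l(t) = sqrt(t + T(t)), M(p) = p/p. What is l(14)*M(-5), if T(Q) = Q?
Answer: 2*sqrt(7) ≈ 5.2915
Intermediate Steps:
M(p) = 1
l(t) = sqrt(2)*sqrt(t) (l(t) = sqrt(t + t) = sqrt(2*t) = sqrt(2)*sqrt(t))
l(14)*M(-5) = (sqrt(2)*sqrt(14))*1 = (2*sqrt(7))*1 = 2*sqrt(7)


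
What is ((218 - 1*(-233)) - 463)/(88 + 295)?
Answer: -12/383 ≈ -0.031332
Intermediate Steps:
((218 - 1*(-233)) - 463)/(88 + 295) = ((218 + 233) - 463)/383 = (451 - 463)*(1/383) = -12*1/383 = -12/383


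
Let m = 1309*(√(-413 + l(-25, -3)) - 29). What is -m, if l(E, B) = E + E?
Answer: 37961 - 1309*I*√463 ≈ 37961.0 - 28166.0*I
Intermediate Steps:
l(E, B) = 2*E
m = -37961 + 1309*I*√463 (m = 1309*(√(-413 + 2*(-25)) - 29) = 1309*(√(-413 - 50) - 29) = 1309*(√(-463) - 29) = 1309*(I*√463 - 29) = 1309*(-29 + I*√463) = -37961 + 1309*I*√463 ≈ -37961.0 + 28166.0*I)
-m = -(-37961 + 1309*I*√463) = 37961 - 1309*I*√463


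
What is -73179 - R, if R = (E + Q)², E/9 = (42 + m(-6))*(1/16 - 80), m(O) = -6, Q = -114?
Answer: -10828613889/16 ≈ -6.7679e+8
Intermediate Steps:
E = -103599/4 (E = 9*((42 - 6)*(1/16 - 80)) = 9*(36*(1/16 - 80)) = 9*(36*(-1279/16)) = 9*(-11511/4) = -103599/4 ≈ -25900.)
R = 10827443025/16 (R = (-103599/4 - 114)² = (-104055/4)² = 10827443025/16 ≈ 6.7672e+8)
-73179 - R = -73179 - 1*10827443025/16 = -73179 - 10827443025/16 = -10828613889/16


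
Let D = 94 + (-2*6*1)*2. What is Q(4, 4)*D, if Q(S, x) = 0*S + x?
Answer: 280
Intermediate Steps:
Q(S, x) = x (Q(S, x) = 0 + x = x)
D = 70 (D = 94 - 12*1*2 = 94 - 12*2 = 94 - 24 = 70)
Q(4, 4)*D = 4*70 = 280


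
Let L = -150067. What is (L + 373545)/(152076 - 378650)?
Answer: -111739/113287 ≈ -0.98634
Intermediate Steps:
(L + 373545)/(152076 - 378650) = (-150067 + 373545)/(152076 - 378650) = 223478/(-226574) = 223478*(-1/226574) = -111739/113287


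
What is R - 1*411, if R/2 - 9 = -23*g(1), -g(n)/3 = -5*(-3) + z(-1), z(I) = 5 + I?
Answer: 2229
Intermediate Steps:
g(n) = -57 (g(n) = -3*(-5*(-3) + (5 - 1)) = -3*(15 + 4) = -3*19 = -57)
R = 2640 (R = 18 + 2*(-23*(-57)) = 18 + 2*1311 = 18 + 2622 = 2640)
R - 1*411 = 2640 - 1*411 = 2640 - 411 = 2229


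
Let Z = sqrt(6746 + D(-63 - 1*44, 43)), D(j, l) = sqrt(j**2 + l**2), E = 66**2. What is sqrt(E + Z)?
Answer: sqrt(4356 + sqrt(6746 + sqrt(13298))) ≈ 66.625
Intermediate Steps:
E = 4356
Z = sqrt(6746 + sqrt(13298)) (Z = sqrt(6746 + sqrt((-63 - 1*44)**2 + 43**2)) = sqrt(6746 + sqrt((-63 - 44)**2 + 1849)) = sqrt(6746 + sqrt((-107)**2 + 1849)) = sqrt(6746 + sqrt(11449 + 1849)) = sqrt(6746 + sqrt(13298)) ≈ 82.833)
sqrt(E + Z) = sqrt(4356 + sqrt(6746 + sqrt(13298)))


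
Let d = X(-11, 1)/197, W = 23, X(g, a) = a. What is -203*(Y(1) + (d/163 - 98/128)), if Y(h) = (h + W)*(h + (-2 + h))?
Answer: 319395125/2055104 ≈ 155.42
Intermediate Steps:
d = 1/197 ≈ 0.0050761
Y(h) = (-2 + 2*h)*(23 + h) (Y(h) = (h + 23)*(h + (-2 + h)) = (23 + h)*(-2 + 2*h) = (-2 + 2*h)*(23 + h))
-203*(Y(1) + (d/163 - 98/128)) = -203*((-46 + 2*1² + 44*1) + ((1/197)/163 - 98/128)) = -203*((-46 + 2*1 + 44) + ((1/197)*(1/163) - 98*1/128)) = -203*((-46 + 2 + 44) + (1/32111 - 49/64)) = -203*(0 - 1573375/2055104) = -203*(-1573375/2055104) = 319395125/2055104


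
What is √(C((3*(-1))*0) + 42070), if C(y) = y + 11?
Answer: 13*√249 ≈ 205.14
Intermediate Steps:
C(y) = 11 + y
√(C((3*(-1))*0) + 42070) = √((11 + (3*(-1))*0) + 42070) = √((11 - 3*0) + 42070) = √((11 + 0) + 42070) = √(11 + 42070) = √42081 = 13*√249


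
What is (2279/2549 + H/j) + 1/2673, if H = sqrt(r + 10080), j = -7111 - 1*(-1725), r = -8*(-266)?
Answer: 6094316/6813477 - 2*sqrt(763)/2693 ≈ 0.87394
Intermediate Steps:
r = 2128
j = -5386 (j = -7111 + 1725 = -5386)
H = 4*sqrt(763) (H = sqrt(2128 + 10080) = sqrt(12208) = 4*sqrt(763) ≈ 110.49)
(2279/2549 + H/j) + 1/2673 = (2279/2549 + (4*sqrt(763))/(-5386)) + 1/2673 = (2279*(1/2549) + (4*sqrt(763))*(-1/5386)) + 1/2673 = (2279/2549 - 2*sqrt(763)/2693) + 1/2673 = 6094316/6813477 - 2*sqrt(763)/2693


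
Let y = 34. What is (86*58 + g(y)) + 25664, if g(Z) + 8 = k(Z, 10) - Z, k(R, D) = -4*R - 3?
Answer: 30471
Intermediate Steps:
k(R, D) = -3 - 4*R
g(Z) = -11 - 5*Z (g(Z) = -8 + ((-3 - 4*Z) - Z) = -8 + (-3 - 5*Z) = -11 - 5*Z)
(86*58 + g(y)) + 25664 = (86*58 + (-11 - 5*34)) + 25664 = (4988 + (-11 - 170)) + 25664 = (4988 - 181) + 25664 = 4807 + 25664 = 30471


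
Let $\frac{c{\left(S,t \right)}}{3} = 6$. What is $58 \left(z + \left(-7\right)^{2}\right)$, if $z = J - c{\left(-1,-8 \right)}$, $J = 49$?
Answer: $4640$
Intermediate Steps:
$c{\left(S,t \right)} = 18$ ($c{\left(S,t \right)} = 3 \cdot 6 = 18$)
$z = 31$ ($z = 49 - 18 = 31$)
$58 \left(z + \left(-7\right)^{2}\right) = 58 \left(31 + \left(-7\right)^{2}\right) = 58 \left(31 + 49\right) = 58 \cdot 80 = 4640$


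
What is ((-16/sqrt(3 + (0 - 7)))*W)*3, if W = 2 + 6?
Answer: 192*I ≈ 192.0*I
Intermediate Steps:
W = 8
((-16/sqrt(3 + (0 - 7)))*W)*3 = (-16/sqrt(3 + (0 - 7))*8)*3 = (-16/sqrt(3 - 7)*8)*3 = (-16*(-I/2)*8)*3 = (-(-8)*I*8)*3 = ((8*I)*8)*3 = (64*I)*3 = 192*I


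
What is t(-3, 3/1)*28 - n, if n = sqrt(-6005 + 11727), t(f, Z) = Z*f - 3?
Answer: -336 - sqrt(5722) ≈ -411.64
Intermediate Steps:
t(f, Z) = -3 + Z*f
n = sqrt(5722) ≈ 75.644
t(-3, 3/1)*28 - n = (-3 + (3/1)*(-3))*28 - sqrt(5722) = (-3 + (3*1)*(-3))*28 - sqrt(5722) = (-3 + 3*(-3))*28 - sqrt(5722) = (-3 - 9)*28 - sqrt(5722) = -12*28 - sqrt(5722) = -336 - sqrt(5722)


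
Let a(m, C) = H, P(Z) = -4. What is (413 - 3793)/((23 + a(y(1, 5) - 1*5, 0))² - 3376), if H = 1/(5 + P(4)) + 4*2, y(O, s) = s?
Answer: 845/588 ≈ 1.4371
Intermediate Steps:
H = 9 (H = 1/(5 - 4) + 4*2 = 1/1 + 8 = 1 + 8 = 9)
a(m, C) = 9
(413 - 3793)/((23 + a(y(1, 5) - 1*5, 0))² - 3376) = (413 - 3793)/((23 + 9)² - 3376) = -3380/(32² - 3376) = -3380/(1024 - 3376) = -3380/(-2352) = -3380*(-1/2352) = 845/588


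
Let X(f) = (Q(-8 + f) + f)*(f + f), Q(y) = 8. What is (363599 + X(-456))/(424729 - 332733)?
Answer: 772175/91996 ≈ 8.3936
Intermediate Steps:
X(f) = 2*f*(8 + f) (X(f) = (8 + f)*(f + f) = (8 + f)*(2*f) = 2*f*(8 + f))
(363599 + X(-456))/(424729 - 332733) = (363599 + 2*(-456)*(8 - 456))/(424729 - 332733) = (363599 + 2*(-456)*(-448))/91996 = (363599 + 408576)*(1/91996) = 772175*(1/91996) = 772175/91996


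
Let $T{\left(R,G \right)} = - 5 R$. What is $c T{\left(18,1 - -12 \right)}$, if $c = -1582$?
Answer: $142380$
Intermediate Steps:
$c T{\left(18,1 - -12 \right)} = - 1582 \left(\left(-5\right) 18\right) = \left(-1582\right) \left(-90\right) = 142380$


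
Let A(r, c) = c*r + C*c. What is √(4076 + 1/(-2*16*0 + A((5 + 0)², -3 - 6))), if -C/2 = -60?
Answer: √771280955/435 ≈ 63.844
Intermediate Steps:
C = 120 (C = -2*(-60) = 120)
A(r, c) = 120*c + c*r (A(r, c) = c*r + 120*c = 120*c + c*r)
√(4076 + 1/(-2*16*0 + A((5 + 0)², -3 - 6))) = √(4076 + 1/(-2*16*0 + (-3 - 6)*(120 + (5 + 0)²))) = √(4076 + 1/(-32*0 - 9*(120 + 5²))) = √(4076 + 1/(0 - 9*(120 + 25))) = √(4076 + 1/(0 - 9*145)) = √(4076 + 1/(0 - 1305)) = √(4076 + 1/(-1305)) = √(4076 - 1/1305) = √(5319179/1305) = √771280955/435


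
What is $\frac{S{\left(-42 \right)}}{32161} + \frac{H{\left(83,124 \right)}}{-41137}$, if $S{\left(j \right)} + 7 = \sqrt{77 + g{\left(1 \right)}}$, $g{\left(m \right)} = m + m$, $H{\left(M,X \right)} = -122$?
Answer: $\frac{3635683}{1323007057} + \frac{\sqrt{79}}{32161} \approx 0.0030244$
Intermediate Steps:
$g{\left(m \right)} = 2 m$
$S{\left(j \right)} = -7 + \sqrt{79}$ ($S{\left(j \right)} = -7 + \sqrt{77 + 2 \cdot 1} = -7 + \sqrt{77 + 2} = -7 + \sqrt{79}$)
$\frac{S{\left(-42 \right)}}{32161} + \frac{H{\left(83,124 \right)}}{-41137} = \frac{-7 + \sqrt{79}}{32161} - \frac{122}{-41137} = \left(-7 + \sqrt{79}\right) \frac{1}{32161} - - \frac{122}{41137} = \left(- \frac{7}{32161} + \frac{\sqrt{79}}{32161}\right) + \frac{122}{41137} = \frac{3635683}{1323007057} + \frac{\sqrt{79}}{32161}$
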